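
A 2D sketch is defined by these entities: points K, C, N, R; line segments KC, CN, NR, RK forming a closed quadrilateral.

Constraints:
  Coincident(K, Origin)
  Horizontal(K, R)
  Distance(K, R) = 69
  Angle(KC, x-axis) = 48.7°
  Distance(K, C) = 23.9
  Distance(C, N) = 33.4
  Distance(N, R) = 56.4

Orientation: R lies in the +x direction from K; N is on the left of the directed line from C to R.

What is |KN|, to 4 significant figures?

57.23

Checks: |CN| = 33.40 ✓; |NR| = 56.40 ✓.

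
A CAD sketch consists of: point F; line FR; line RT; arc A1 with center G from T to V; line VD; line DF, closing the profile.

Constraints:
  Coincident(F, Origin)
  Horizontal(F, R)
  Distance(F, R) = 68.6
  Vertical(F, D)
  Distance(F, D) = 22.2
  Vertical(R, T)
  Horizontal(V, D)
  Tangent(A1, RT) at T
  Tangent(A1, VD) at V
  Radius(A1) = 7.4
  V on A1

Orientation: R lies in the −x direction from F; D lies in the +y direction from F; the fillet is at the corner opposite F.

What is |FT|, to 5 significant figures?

70.178

F is at the origin; F and R share the same y with |FR| = 68.6 and R on the −x side, so R = (-68.600, 0.0000). F and D share the same x with |FD| = 22.2 and D on the +y side, so D = (0.0000, 22.200). The virtual corner opposite F is at (-68.600, 22.200). The tangent condition forces GT to be normal to RT and the tangent condition forces GV to be normal to VD, with radius 7.4, so the center G sits 7.4 in from both sides at G = (-61.200, 14.800). That places the tangent points at T = (-68.600, 14.800) on RT and V = (-61.200, 22.200) on VD. Then |FT| = |T − F| = 70.178.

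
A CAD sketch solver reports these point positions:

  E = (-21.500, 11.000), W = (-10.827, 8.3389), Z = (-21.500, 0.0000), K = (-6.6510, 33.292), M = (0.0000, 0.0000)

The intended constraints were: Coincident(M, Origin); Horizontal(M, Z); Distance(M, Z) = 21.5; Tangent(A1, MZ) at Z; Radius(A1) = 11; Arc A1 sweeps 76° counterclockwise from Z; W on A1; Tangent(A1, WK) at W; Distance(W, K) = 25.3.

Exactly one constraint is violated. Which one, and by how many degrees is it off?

Tangent(A1, WK) at W — off by 4.50°.

M = (0.00, 0.00) ✓; M.y = 0.00, Z.y = 0.00 ✓; |MZ| = 21.50 ✓; ∠(EZ, ZM) = 90.00° ✓; |EZ| = 11.00 ✓; bearing(E→W) − bearing(E→Z) = 76.00° ✓; |EW| = 11.00 ✓; ∠(EW, WK) = 85.50° ✗; |WK| = 25.30 ✓.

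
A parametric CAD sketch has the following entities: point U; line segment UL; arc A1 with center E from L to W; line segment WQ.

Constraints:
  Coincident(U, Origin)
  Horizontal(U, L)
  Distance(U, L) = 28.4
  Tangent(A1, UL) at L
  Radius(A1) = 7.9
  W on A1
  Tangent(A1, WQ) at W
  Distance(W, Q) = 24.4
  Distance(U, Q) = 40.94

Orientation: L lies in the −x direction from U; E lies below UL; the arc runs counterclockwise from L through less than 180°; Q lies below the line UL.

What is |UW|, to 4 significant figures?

37.24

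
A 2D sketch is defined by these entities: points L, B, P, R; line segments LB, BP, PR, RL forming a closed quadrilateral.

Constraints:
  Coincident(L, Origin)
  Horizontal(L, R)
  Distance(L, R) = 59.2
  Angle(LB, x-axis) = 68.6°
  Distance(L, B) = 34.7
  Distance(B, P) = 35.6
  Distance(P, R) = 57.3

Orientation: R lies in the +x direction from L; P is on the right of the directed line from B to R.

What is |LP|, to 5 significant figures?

2.5239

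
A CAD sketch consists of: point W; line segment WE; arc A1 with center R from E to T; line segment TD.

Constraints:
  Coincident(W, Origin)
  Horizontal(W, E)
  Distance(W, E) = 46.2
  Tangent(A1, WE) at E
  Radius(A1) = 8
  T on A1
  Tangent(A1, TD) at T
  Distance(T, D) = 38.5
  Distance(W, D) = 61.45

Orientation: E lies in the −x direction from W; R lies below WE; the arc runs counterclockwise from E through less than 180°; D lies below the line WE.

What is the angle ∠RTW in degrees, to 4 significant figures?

9.617°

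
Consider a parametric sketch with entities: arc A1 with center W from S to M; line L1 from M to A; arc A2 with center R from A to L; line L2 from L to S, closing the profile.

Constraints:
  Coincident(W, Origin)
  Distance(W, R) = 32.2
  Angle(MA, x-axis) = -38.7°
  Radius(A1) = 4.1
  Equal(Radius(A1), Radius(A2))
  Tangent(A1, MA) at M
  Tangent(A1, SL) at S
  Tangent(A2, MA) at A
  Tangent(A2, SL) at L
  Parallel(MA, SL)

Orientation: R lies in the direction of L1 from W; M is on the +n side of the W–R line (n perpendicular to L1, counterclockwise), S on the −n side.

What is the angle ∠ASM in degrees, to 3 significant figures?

75.7°

The slot axis is L1's direction at -38.7°, so u = (cos -38.7°, sin -38.7°) = (0.780, -0.625) and n = (−sin -38.7°, cos -38.7°) = (0.625, 0.780). W is at the origin and R lies 32.2 along u from W, so R = 32.2·u = (25.1, -20.1). Tangency of A1 to both parallel lines with radius 4.1 puts M and S at W ± 4.1·n: M = (2.56, 3.20), S = (-2.56, -3.20). Equal radii place A and L the same way about R: A = R + 4.1·n = (27.7, -16.9), L = R − 4.1·n = (22.6, -23.3). Then cos ∠ASM = SA·SM / (|SA||SM|), giving 75.7°.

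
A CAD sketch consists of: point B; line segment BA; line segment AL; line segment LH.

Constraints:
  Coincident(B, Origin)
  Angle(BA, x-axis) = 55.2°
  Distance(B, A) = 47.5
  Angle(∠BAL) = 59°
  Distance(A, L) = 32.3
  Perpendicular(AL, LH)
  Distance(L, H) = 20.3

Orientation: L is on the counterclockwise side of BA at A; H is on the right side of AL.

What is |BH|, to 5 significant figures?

61.517

B is at the origin; BA runs at 55.2° with length 47.5, so A = 47.5·(cos 55.2°, sin 55.2°) = (27.109, 39.005). ∠BAL = 59.0°, so AL runs at 55.2° + (180° − 59.0°) = 176.20° from the x-axis; with |AL| = 32.3, L = A + 32.3·(cos 176.20°, sin 176.20°) = (-5.1201, 41.145). AL is perpendicular to LH; with |LH| = 20.3 on the right of AL, H = L + 20.3·(0.066274, 0.99780) = (-3.7747, 61.401). Then |BH| = |H − B| = 61.517.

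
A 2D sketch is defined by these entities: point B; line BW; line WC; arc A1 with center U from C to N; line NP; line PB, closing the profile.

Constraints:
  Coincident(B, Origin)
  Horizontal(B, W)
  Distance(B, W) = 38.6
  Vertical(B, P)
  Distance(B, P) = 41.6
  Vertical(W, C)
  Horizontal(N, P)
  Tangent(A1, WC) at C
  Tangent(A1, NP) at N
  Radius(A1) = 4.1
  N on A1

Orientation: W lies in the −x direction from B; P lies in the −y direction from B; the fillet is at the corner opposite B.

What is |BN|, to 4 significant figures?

54.04

The virtual corner opposite B is at (-38.60, -41.60). A1 meets WC tangentially, so UC is at right angles to WC and since A1 is tangent to NP there, UN ⟂ NP, with radius 4.1, so the center U sits 4.1 in from both sides at U = (-34.50, -37.50). That places the tangent points at C = (-38.60, -37.50) on WC and N = (-34.50, -41.60) on NP. Then |BN| = |N − B| = 54.04.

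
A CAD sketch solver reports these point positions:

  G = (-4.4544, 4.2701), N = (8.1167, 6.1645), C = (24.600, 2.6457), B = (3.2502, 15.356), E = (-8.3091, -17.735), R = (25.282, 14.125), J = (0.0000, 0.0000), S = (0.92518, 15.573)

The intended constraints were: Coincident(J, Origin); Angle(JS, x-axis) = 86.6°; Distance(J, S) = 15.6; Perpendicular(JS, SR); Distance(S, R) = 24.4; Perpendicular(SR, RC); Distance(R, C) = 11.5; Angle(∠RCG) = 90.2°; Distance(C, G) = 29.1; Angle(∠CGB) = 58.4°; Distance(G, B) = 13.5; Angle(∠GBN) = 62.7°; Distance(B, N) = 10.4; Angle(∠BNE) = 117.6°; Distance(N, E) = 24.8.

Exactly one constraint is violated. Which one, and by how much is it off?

Distance(N, E) = 24.8 — off by 4.20.

J = (0.00, 0.00) ✓; JS at 86.60° ✓; |JS| = 15.60 ✓; ∠(JS, SR) = 90.00° ✓; |SR| = 24.40 ✓; ∠(SR, RC) = 90.00° ✓; |RC| = 11.50 ✓; ∠RCG = 90.20° ✓; |CG| = 29.10 ✓; ∠CGB = 58.40° ✓; |GB| = 13.50 ✓; ∠GBN = 62.70° ✓; |BN| = 10.40 ✓; ∠BNE = 117.6° ✓; |NE| = 29.00 ✗.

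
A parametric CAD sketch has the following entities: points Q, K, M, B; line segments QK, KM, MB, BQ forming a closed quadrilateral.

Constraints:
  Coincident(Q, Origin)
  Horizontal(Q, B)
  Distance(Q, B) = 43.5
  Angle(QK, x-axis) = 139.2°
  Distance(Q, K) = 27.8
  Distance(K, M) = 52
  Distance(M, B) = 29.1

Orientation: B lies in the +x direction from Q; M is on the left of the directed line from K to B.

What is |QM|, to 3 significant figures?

40.0

Checks: |KM| = 52.00 ✓; |MB| = 29.10 ✓.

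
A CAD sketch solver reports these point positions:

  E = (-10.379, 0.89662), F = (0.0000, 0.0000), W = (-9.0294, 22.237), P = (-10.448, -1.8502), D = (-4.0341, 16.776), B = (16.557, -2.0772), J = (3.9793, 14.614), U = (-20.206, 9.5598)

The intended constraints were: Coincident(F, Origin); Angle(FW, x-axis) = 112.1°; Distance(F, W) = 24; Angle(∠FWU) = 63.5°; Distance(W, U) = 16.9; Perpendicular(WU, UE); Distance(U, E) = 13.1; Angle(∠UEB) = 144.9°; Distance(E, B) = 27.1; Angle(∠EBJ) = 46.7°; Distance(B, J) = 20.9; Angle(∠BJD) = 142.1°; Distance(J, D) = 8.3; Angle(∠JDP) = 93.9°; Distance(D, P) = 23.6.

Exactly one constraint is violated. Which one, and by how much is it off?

Distance(D, P) = 23.6 — off by 3.90.

F = (0.00, 0.00) ✓; FW at 112.1° ✓; |FW| = 24.00 ✓; ∠FWU = 63.50° ✓; |WU| = 16.90 ✓; ∠(WU, UE) = 90.00° ✓; |UE| = 13.10 ✓; ∠UEB = 144.9° ✓; |EB| = 27.10 ✓; ∠EBJ = 46.70° ✓; |BJ| = 20.90 ✓; ∠BJD = 142.1° ✓; |JD| = 8.300 ✓; ∠JDP = 93.90° ✓; |DP| = 19.70 ✗.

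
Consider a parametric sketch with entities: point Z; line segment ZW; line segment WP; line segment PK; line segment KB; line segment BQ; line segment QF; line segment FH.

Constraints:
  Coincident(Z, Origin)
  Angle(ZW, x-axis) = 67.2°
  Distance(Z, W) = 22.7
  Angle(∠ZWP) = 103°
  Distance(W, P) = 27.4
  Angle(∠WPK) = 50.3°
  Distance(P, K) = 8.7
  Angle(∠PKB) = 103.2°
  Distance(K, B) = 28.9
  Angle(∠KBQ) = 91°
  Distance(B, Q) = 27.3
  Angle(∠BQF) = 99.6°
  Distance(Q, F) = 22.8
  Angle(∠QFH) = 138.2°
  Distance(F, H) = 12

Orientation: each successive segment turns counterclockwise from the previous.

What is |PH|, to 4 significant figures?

16.85

Z is at the origin; ZW runs at 67.2° with length 22.7, so W = (8.797, 20.93). ∠ZWP = 103.0° gives WP at 144.2° from the x-axis; with |WP| = 27.4, P = (-13.43, 36.95). ∠WPK = 50.3° gives PK at -86.10° from the x-axis; with |PK| = 8.7, K = (-12.83, 28.27). ∠PKB = 103.2° gives KB at -9.300° from the x-axis; with |KB| = 28.9, B = (15.69, 23.60). ∠KBQ = 91.0° gives BQ at 79.70° from the x-axis; with |BQ| = 27.3, Q = (20.57, 50.46). ∠BQF = 99.6° gives QF at 160.1° from the x-axis; with |QF| = 22.8, F = (-0.8720, 58.22). ∠QFH = 138.2° gives FH at -158.1° from the x-axis; with |FH| = 12.0, H = (-12.01, 53.75). Then |PH| = |H − P| = 16.85.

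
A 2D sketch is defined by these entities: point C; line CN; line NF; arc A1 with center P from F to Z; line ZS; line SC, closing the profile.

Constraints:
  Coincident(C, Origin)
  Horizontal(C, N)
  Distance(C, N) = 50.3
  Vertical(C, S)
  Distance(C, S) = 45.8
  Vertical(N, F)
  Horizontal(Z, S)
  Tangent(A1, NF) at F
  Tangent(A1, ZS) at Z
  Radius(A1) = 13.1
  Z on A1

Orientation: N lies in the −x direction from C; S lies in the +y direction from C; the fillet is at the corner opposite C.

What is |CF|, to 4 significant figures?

59.99

C is at the origin; C and N share the same y with |CN| = 50.3 and N on the −x side, so N = (-50.30, 0.000). C and S share the same x with |CS| = 45.8 and S on the +y side, so S = (0.000, 45.80). The virtual corner opposite C is at (-50.30, 45.80). Since A1 is tangent to NF there, PF ⟂ NF and the tangent condition forces PZ to be normal to ZS, with radius 13.1, so the center P sits 13.1 in from both sides at P = (-37.20, 32.70). That places the tangent points at F = (-50.30, 32.70) on NF and Z = (-37.20, 45.80) on ZS. Then |CF| = |F − C| = 59.99.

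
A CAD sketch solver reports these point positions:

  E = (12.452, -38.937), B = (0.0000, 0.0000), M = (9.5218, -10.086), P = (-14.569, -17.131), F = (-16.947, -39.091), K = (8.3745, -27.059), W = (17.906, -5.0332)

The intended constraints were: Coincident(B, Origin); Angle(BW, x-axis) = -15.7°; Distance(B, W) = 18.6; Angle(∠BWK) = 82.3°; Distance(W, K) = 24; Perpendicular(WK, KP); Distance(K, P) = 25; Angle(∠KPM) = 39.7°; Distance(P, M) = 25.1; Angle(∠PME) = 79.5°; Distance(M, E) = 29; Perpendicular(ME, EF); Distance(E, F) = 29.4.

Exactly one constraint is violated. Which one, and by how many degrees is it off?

Perpendicular(ME, EF) — off by 5.50°.

B = (0.00, 0.00) ✓; BW at -15.70° ✓; |BW| = 18.60 ✓; ∠BWK = 82.30° ✓; |WK| = 24.00 ✓; ∠(WK, KP) = 90.00° ✓; |KP| = 25.00 ✓; ∠KPM = 39.70° ✓; |PM| = 25.10 ✓; ∠PME = 79.50° ✓; |ME| = 29.00 ✓; ∠(ME, EF) = 95.50° ✗; |EF| = 29.40 ✓.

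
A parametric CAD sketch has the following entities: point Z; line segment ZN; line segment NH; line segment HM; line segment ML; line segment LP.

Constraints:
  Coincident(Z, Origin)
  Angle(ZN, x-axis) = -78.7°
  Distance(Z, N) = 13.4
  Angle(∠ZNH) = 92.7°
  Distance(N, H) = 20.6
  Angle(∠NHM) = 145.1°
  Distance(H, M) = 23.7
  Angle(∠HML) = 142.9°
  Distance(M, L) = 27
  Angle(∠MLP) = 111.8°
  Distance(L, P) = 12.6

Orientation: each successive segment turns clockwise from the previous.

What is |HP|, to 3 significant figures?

50.6

Z is at the origin; ZN runs at -78.7° with length 13.4, so N = (2.63, -13.1). ∠ZNH = 92.7° gives NH at -166° from the x-axis; with |NH| = 20.6, H = (-17.4, -18.1). ∠NHM = 145.1° gives HM at 159° from the x-axis; with |HM| = 23.7, M = (-39.5, -9.67). ∠HML = 142.9° gives ML at 122° from the x-axis; with |ML| = 27.0, L = (-53.8, 13.2). ∠MLP = 111.8° gives LP at 53.8° from the x-axis; with |LP| = 12.6, P = (-46.4, 23.4). Then |HP| = |P − H| = 50.6.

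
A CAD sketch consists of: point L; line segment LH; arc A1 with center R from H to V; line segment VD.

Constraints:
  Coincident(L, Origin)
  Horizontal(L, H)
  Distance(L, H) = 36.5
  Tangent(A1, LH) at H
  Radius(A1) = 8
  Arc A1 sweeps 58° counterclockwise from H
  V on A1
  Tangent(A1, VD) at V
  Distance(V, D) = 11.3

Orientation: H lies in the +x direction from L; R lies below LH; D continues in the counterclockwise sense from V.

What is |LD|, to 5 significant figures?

27.222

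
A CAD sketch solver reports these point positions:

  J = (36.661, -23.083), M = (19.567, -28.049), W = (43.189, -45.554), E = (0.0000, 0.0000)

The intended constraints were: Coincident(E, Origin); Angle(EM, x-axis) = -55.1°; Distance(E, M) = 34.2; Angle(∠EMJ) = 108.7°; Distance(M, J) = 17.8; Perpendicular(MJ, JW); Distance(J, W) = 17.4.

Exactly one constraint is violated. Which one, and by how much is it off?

Distance(J, W) = 17.4 — off by 6.00.

E = (0.00, 0.00) ✓; EM at -55.10° ✓; |EM| = 34.20 ✓; ∠EMJ = 108.7° ✓; |MJ| = 17.80 ✓; ∠(MJ, JW) = 90.00° ✓; |JW| = 23.40 ✗.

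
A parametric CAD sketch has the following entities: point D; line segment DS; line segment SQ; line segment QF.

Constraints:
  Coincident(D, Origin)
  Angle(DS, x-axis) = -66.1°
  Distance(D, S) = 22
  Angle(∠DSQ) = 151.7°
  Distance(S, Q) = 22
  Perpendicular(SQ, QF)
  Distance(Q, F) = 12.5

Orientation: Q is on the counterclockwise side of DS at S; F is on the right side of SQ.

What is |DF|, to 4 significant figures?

47.30

D is at the origin; DS runs at -66.1° with length 22.0, so S = 22.0·(cos -66.1°, sin -66.1°) = (8.913, -20.11). ∠DSQ = 151.7°, so SQ runs at -66.1° + (180° − 151.7°) = -37.80° from the x-axis; with |SQ| = 22.0, Q = S + 22.0·(cos -37.80°, sin -37.80°) = (26.30, -33.60). The perpendicularity gives QF at right angles to SQ; with |QF| = 12.5 on the right of SQ, F = Q + 12.5·(-0.6129, -0.7902) = (18.64, -43.47). Then |DF| = |F − D| = 47.30.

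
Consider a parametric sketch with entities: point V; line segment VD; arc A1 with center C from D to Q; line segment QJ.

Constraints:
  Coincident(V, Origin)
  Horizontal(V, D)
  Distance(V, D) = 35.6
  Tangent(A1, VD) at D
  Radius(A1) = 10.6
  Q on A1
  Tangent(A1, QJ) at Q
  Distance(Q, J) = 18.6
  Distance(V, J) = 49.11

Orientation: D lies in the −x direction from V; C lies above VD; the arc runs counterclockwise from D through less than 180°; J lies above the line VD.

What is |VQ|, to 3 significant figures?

31.5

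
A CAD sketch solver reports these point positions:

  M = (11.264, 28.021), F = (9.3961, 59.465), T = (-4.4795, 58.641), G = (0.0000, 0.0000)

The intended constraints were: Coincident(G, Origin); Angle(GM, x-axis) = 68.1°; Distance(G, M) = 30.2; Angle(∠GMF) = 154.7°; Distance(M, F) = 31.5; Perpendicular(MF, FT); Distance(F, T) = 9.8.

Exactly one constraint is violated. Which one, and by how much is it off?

Distance(F, T) = 9.8 — off by 4.10.

G = (0.00, 0.00) ✓; GM at 68.10° ✓; |GM| = 30.20 ✓; ∠GMF = 154.7° ✓; |MF| = 31.50 ✓; ∠(MF, FT) = 90.00° ✓; |FT| = 13.90 ✗.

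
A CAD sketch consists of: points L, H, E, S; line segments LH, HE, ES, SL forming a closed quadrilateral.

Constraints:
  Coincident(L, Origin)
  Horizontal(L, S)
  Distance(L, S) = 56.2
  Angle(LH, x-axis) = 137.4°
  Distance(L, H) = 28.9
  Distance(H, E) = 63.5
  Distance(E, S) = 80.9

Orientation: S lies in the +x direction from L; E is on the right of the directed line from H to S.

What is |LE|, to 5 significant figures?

44.953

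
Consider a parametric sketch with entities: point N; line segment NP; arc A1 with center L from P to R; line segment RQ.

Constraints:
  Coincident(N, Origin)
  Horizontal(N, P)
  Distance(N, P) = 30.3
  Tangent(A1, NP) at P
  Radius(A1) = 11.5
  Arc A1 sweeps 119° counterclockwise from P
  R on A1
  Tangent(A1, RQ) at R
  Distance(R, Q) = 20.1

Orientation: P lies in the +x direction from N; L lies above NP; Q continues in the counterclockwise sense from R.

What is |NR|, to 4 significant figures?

43.82

Tangency of A1 to NP means the radius LP is perpendicular to NP, so L = P + (0, 11.5) = (30.30, 11.50). On A1, P sits at bearing -90° from L; a 119° counterclockwise sweep puts R at bearing 29°, so R = L + 11.5·(cos 29°, sin 29°) = (40.36, 17.08). Then |NR| = |R − N| = 43.82.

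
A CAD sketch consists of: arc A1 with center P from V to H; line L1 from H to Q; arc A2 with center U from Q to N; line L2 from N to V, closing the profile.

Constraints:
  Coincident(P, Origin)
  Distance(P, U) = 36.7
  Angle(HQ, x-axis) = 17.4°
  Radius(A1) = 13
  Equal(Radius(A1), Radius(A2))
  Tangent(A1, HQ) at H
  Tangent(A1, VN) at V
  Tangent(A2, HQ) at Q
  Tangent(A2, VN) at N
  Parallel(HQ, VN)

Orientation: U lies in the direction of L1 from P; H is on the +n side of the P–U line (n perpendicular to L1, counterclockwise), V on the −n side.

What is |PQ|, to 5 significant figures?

38.934

The slot axis is L1's direction at 17.4°, so u = (cos 17.4°, sin 17.4°) = (0.95424, 0.29904) and n = (−sin 17.4°, cos 17.4°) = (-0.29904, 0.95424). P is at the origin and U lies 36.7 along u from P, so U = 36.7·u = (35.021, 10.975). Tangency of A1 to both parallel lines with radius 13.0 puts H and V at P ± 13.0·n: H = (-3.8875, 12.405), V = (3.8875, -12.405). Equal radii place Q and N the same way about U: Q = U + 13.0·n = (31.133, 23.380), N = U − 13.0·n = (38.908, -1.4303). Then |PQ| = |Q − P| = 38.934.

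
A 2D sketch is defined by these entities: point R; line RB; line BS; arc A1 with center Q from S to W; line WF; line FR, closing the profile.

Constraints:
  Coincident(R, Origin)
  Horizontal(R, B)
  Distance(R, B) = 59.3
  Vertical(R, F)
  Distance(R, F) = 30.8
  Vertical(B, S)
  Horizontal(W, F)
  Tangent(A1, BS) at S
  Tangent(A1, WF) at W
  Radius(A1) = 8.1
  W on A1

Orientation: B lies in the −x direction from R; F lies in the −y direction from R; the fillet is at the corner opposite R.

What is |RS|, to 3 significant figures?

63.5

The virtual corner opposite R is at (-59.3, -30.8). The tangent condition forces QS to be normal to BS and since A1 is tangent to WF there, QW ⟂ WF, with radius 8.1, so the center Q sits 8.1 in from both sides at Q = (-51.2, -22.7). That places the tangent points at S = (-59.3, -22.7) on BS and W = (-51.2, -30.8) on WF. Then |RS| = |S − R| = 63.5.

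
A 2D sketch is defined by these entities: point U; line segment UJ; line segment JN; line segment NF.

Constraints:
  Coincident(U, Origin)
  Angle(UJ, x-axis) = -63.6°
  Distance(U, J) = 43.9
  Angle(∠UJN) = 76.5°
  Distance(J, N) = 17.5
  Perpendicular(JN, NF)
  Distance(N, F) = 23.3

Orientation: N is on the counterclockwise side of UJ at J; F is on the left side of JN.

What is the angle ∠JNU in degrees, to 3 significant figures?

80.4°

U is at the origin; UJ runs at -63.6° with length 43.9, so J = 43.9·(cos -63.6°, sin -63.6°) = (19.5, -39.3). ∠UJN = 76.5°, so JN runs at -63.6° + (180° − 76.5°) = 39.9° from the x-axis; with |JN| = 17.5, N = J + 17.5·(cos 39.9°, sin 39.9°) = (32.9, -28.1). Then cos ∠JNU = NJ·NU / (|NJ||NU|), giving 80.4°.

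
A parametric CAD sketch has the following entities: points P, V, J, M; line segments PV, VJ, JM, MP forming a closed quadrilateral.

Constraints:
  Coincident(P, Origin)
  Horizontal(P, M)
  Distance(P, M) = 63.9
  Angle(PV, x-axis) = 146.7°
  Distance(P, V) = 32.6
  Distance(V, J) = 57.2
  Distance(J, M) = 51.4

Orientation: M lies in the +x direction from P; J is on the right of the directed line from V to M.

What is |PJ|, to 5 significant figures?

25.192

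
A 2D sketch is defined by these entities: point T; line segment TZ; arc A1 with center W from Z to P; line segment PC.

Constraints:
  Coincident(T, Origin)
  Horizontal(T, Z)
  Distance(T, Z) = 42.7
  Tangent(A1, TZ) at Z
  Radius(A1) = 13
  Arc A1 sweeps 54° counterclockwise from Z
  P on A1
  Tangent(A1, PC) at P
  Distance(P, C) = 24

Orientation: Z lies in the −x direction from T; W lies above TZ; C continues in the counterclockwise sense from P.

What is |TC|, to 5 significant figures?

30.668

T is at the origin; TZ is horizontal with |TZ| = 42.7 and Z on the −x side, so Z = (-42.700, 0.0000). The tangent condition forces WZ to be normal to TZ, so W = Z + (0, 13) = (-42.700, 13.000). On A1, Z sits at bearing -90° from W; a 54° counterclockwise sweep puts P at bearing -36°, so P = W + 13.0·(cos -36°, sin -36°) = (-32.183, 5.3588). The tangent condition forces WP to be normal to PC, so PC runs along (−sin -36°, cos -36°); with |PC| = 24.0, C = (-18.076, 24.775). Then |TC| = |C − T| = 30.668.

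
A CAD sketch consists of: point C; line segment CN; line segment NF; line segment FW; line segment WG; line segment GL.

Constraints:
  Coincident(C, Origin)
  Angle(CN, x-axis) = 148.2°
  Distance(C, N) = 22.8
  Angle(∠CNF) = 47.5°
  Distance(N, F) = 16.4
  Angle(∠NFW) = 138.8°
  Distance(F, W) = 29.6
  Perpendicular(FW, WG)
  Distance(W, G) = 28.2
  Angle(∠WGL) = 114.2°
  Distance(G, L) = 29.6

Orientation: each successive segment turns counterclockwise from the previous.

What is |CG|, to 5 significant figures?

24.362

C is at the origin; CN runs at 148.2° with length 22.8, so N = (-19.378, 12.015). ∠CNF = 47.5° gives NF at -79.300° from the x-axis; with |NF| = 16.4, F = (-16.333, -4.1003). ∠NFW = 138.8° gives FW at -38.100° from the x-axis; with |FW| = 29.6, W = (6.9607, -22.365). FW ⟂ WG, so WG runs at 51.900°; with |WG| = 28.2, G = (24.361, -0.17295). Then |CG| = |G − C| = 24.362.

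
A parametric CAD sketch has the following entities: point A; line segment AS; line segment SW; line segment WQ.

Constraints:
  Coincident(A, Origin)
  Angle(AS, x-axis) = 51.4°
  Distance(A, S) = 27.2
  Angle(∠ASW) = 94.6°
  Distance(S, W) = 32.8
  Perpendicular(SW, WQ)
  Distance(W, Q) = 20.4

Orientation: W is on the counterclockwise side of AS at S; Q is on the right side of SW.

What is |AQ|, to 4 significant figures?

59.00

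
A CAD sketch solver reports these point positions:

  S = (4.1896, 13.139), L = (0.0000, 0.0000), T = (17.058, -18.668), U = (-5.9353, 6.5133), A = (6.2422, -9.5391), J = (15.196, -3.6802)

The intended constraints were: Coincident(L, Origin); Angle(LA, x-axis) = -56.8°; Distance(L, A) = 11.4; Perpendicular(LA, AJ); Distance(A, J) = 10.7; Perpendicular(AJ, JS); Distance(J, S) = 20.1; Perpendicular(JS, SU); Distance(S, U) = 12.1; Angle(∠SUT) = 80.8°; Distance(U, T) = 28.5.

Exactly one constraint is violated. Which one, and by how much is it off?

Distance(U, T) = 28.5 — off by 5.60.

L = (0.00, 0.00) ✓; LA at -56.80° ✓; |LA| = 11.40 ✓; ∠(LA, AJ) = 90.00° ✓; |AJ| = 10.70 ✓; ∠(AJ, JS) = 90.00° ✓; |JS| = 20.10 ✓; ∠(JS, SU) = 90.00° ✓; |SU| = 12.10 ✓; ∠SUT = 80.80° ✓; |UT| = 34.10 ✗.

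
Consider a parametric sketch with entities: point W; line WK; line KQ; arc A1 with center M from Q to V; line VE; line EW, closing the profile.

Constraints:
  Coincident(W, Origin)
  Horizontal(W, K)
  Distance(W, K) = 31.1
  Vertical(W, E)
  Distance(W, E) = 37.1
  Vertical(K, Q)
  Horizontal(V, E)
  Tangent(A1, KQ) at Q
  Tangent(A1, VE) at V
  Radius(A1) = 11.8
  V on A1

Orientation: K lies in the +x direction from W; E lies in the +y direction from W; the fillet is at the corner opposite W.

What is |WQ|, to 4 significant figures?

40.09

W is at the origin; WK is horizontal with |WK| = 31.1 and K on the +x side, so K = (31.10, 0.000). WE is vertical with |WE| = 37.1 and E on the +y side, so E = (0.000, 37.10). The virtual corner opposite W is at (31.10, 37.10). A1 meets KQ tangentially, so MQ is at right angles to KQ and since A1 is tangent to VE there, MV ⟂ VE, with radius 11.8, so the center M sits 11.8 in from both sides at M = (19.30, 25.30). That places the tangent points at Q = (31.10, 25.30) on KQ and V = (19.30, 37.10) on VE. Then |WQ| = |Q − W| = 40.09.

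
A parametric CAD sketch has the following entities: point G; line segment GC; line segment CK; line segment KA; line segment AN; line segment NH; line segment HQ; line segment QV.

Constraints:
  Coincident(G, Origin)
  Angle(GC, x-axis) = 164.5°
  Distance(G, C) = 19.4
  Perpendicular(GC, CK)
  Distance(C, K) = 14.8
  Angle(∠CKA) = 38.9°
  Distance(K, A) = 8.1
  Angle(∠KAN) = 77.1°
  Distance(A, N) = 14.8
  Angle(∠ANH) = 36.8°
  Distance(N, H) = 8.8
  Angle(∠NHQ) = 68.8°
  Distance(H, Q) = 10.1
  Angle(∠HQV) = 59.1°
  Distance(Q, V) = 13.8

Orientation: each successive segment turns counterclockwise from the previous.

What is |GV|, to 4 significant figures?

30.45

∠NHQ = 68.8° gives HQ at 32.90° from the x-axis; with |HQ| = 10.1, Q = (-16.88, 2.314). ∠HQV = 59.1° gives QV at 153.8° from the x-axis; with |QV| = 13.8, V = (-29.27, 8.406). Then |GV| = |V − G| = 30.45.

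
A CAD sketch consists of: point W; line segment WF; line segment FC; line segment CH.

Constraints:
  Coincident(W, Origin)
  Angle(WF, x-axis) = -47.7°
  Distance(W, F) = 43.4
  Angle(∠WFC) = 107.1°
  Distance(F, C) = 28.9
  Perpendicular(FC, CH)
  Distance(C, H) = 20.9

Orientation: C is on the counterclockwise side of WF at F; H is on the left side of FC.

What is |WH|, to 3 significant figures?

46.5

W is at the origin; WF runs at -47.7° with length 43.4, so F = 43.4·(cos -47.7°, sin -47.7°) = (29.2, -32.1). ∠WFC = 107.1°, so FC runs at -47.7° + (180° − 107.1°) = 25.2° from the x-axis; with |FC| = 28.9, C = F + 28.9·(cos 25.2°, sin 25.2°) = (55.4, -19.8). FC is perpendicular to CH; with |CH| = 20.9 on the left of FC, H = C + 20.9·(-0.426, 0.905) = (46.5, -0.884). Then |WH| = |H − W| = 46.5.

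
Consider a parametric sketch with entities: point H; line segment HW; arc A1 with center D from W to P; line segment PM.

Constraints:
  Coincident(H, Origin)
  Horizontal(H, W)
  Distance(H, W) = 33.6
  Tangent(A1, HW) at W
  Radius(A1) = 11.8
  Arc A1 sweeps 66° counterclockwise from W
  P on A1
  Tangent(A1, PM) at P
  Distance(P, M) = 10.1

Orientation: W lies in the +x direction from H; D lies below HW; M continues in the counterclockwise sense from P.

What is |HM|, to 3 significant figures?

24.8

H is at the origin; H and W share the same y with |HW| = 33.6 and W on the +x side, so W = (33.6, 0.00). A1 meets HW tangentially, so DW is at right angles to HW, so D = W + (0, -11.8) = (33.6, -11.8). On A1, W sits at bearing 90° from D; a 66° counterclockwise sweep puts P at bearing 156°, so P = D + 11.8·(cos 156°, sin 156°) = (22.8, -7.00). Since A1 is tangent to PM there, DP ⟂ PM, so PM runs along (−sin 156°, cos 156°); with |PM| = 10.1, M = (18.7, -16.2). Then |HM| = |M − H| = 24.8.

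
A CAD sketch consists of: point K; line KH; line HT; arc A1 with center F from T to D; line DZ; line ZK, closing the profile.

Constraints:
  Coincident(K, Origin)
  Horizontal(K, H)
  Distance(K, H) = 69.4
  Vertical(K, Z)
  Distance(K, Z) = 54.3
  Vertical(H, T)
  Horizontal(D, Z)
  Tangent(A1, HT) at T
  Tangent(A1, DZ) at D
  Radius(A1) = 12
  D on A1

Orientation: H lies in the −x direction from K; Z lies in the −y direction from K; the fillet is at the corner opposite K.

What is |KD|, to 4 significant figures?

79.01

K is at the origin; K and H share the same y with |KH| = 69.4 and H on the −x side, so H = (-69.40, 0.000). KZ is vertical with |KZ| = 54.3 and Z on the −y side, so Z = (0.000, -54.30). The virtual corner opposite K is at (-69.40, -54.30). Tangency of A1 to HT means the radius FT is perpendicular to HT and A1 meets DZ tangentially, so FD is at right angles to DZ, with radius 12.0, so the center F sits 12.0 in from both sides at F = (-57.40, -42.30). That places the tangent points at T = (-69.40, -42.30) on HT and D = (-57.40, -54.30) on DZ. Then |KD| = |D − K| = 79.01.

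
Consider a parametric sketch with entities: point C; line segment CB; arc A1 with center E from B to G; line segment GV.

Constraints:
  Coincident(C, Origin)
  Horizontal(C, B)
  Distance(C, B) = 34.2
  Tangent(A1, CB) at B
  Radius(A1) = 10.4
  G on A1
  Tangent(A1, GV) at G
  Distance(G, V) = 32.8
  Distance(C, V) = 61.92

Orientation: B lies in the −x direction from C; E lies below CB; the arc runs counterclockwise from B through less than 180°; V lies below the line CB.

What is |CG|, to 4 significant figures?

45.82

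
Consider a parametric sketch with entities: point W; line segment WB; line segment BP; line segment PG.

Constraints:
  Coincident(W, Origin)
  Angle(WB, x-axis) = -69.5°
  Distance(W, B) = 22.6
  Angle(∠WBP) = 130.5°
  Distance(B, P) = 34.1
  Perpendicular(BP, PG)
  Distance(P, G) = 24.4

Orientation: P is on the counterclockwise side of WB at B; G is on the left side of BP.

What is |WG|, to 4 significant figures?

49.31

W is at the origin; WB runs at -69.5° with length 22.6, so B = 22.6·(cos -69.5°, sin -69.5°) = (7.915, -21.17). ∠WBP = 130.5°, so BP runs at -69.5° + (180° − 130.5°) = -20.00° from the x-axis; with |BP| = 34.1, P = B + 34.1·(cos -20.00°, sin -20.00°) = (39.96, -32.83). The perpendicularity gives PG at right angles to BP; with |PG| = 24.4 on the left of BP, G = P + 24.4·(0.3420, 0.9397) = (48.30, -9.903). Then |WG| = |G − W| = 49.31.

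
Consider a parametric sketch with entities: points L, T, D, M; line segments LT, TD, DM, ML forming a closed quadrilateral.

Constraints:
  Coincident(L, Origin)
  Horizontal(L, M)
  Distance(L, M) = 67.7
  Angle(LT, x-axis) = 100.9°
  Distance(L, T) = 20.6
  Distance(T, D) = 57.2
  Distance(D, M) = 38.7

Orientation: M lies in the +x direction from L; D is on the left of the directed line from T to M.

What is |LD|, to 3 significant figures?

62.2

Checks: |LM| = 67.70 ✓; |LT| = 20.60 ✓; |TD| = 57.20 ✓; |DM| = 38.70 ✓.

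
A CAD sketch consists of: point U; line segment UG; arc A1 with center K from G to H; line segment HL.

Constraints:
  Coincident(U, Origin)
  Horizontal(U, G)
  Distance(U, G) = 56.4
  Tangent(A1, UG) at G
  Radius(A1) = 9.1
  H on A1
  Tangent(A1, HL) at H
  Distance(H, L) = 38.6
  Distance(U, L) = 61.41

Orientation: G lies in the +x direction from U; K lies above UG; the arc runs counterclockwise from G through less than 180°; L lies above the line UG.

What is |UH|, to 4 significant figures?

65.38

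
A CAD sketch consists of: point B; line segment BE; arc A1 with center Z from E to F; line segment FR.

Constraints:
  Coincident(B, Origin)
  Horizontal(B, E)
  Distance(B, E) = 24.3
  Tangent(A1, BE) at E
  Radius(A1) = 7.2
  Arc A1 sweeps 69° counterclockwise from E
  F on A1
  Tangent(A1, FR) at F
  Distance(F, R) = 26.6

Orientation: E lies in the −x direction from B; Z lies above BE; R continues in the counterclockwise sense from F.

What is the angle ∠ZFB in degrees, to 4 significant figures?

173.7°

Since A1 is tangent to BE there, ZE ⟂ BE, so Z = E + (0, 7.2) = (-24.30, 7.200). On A1, E sits at bearing -90° from Z; a 69° counterclockwise sweep puts F at bearing -21°, so F = Z + 7.2·(cos -21°, sin -21°) = (-17.58, 4.620). Then cos ∠ZFB = FZ·FB / (|FZ||FB|), giving 173.7°.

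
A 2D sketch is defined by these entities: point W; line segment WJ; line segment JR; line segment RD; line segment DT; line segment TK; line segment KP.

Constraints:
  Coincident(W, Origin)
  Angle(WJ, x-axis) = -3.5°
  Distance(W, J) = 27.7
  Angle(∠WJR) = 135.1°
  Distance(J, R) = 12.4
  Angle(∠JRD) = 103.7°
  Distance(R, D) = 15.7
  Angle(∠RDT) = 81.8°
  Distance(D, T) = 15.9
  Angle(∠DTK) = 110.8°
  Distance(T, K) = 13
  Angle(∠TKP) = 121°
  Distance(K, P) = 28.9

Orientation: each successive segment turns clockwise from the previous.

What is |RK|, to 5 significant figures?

18.588

W is at the origin; WJ runs at -3.5° with length 27.7, so J = (27.648, -1.6910). ∠WJR = 135.1° gives JR at -48.400° from the x-axis; with |JR| = 12.4, R = (35.881, -10.964). ∠JRD = 103.7° gives RD at -124.70° from the x-axis; with |RD| = 15.7, D = (26.943, -23.871). ∠RDT = 81.8° gives DT at 137.10° from the x-axis; with |DT| = 15.9, T = (15.296, -13.048). ∠DTK = 110.8° gives TK at 67.900° from the x-axis; with |TK| = 13.0, K = (20.187, -1.0031). Then |RK| = |K − R| = 18.588.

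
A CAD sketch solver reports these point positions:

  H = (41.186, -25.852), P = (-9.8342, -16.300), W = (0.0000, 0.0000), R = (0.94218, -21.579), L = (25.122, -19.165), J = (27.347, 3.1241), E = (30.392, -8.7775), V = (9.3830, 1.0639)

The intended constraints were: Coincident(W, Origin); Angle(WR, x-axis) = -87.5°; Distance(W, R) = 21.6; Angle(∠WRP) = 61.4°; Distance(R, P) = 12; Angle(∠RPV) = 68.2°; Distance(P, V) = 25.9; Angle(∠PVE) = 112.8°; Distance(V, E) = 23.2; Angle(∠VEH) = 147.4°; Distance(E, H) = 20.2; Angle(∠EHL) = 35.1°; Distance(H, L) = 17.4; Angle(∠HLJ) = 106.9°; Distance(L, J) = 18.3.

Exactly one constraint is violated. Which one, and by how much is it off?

Distance(L, J) = 18.3 — off by 4.10.

W = (0.00, 0.00) ✓; WR at -87.50° ✓; |WR| = 21.60 ✓; ∠WRP = 61.40° ✓; |RP| = 12.00 ✓; ∠RPV = 68.20° ✓; |PV| = 25.90 ✓; ∠PVE = 112.8° ✓; |VE| = 23.20 ✓; ∠VEH = 147.4° ✓; |EH| = 20.20 ✓; ∠EHL = 35.10° ✓; |HL| = 17.40 ✓; ∠HLJ = 106.9° ✓; |LJ| = 22.40 ✗.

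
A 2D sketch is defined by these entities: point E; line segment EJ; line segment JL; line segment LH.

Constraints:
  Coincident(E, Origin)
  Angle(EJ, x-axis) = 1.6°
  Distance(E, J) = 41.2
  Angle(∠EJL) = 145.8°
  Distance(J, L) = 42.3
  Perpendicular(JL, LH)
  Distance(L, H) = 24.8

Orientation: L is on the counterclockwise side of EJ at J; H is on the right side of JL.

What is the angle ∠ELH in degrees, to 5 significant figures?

106.87°

∠EJL = 145.8°, so JL runs at 1.6° + (180° − 145.8°) = 35.800° from the x-axis; with |JL| = 42.3, L = J + 42.3·(cos 35.800°, sin 35.800°) = (75.492, 25.894). JL is perpendicular to LH; with |LH| = 24.8 on the right of JL, H = L + 24.8·(0.58496, -0.81106) = (89.999, 5.7797). Then cos ∠ELH = LE·LH / (|LE||LH|), giving 106.87°.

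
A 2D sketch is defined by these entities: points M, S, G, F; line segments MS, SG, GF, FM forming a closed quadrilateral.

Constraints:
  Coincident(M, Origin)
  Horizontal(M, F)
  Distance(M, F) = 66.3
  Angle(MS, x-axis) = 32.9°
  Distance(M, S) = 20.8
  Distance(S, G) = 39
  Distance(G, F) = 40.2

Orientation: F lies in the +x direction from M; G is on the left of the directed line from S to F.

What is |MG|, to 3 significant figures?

59.7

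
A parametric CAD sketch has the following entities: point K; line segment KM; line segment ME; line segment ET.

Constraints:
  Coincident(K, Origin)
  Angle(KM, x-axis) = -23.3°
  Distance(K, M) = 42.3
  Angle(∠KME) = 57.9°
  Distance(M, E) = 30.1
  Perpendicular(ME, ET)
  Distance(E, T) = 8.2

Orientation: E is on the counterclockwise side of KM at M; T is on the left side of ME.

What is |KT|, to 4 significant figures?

28.67

K is at the origin; KM runs at -23.3° with length 42.3, so M = 42.3·(cos -23.3°, sin -23.3°) = (38.85, -16.73). ∠KME = 57.9°, so ME runs at -23.3° + (180° − 57.9°) = 98.80° from the x-axis; with |ME| = 30.1, E = M + 30.1·(cos 98.80°, sin 98.80°) = (34.25, 13.01). ME is perpendicular to ET; with |ET| = 8.2 on the left of ME, T = E + 8.2·(-0.9882, -0.1530) = (26.14, 11.76). Then |KT| = |T − K| = 28.67.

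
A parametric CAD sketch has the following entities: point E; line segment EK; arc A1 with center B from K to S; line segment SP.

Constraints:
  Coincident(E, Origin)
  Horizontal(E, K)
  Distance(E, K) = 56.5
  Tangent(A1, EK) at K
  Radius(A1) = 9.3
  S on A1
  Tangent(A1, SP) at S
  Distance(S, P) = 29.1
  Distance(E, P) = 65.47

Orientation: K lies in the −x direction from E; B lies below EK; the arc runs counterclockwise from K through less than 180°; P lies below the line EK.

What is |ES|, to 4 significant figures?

66.23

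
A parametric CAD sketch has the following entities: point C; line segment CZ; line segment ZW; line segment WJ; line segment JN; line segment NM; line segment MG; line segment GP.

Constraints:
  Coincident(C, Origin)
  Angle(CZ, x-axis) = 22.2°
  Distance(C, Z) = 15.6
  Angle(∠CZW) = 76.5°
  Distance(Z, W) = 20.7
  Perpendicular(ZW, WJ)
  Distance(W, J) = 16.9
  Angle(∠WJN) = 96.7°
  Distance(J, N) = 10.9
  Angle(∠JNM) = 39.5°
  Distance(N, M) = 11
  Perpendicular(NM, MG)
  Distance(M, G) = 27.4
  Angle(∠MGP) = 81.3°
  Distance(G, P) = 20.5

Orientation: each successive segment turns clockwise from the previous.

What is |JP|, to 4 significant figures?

24.78

NM ⟂ MG, so MG runs at -125.1°; with |MG| = 27.4, G = (-8.781, -35.36). ∠MGP = 81.3° gives GP at 136.2° from the x-axis; with |GP| = 20.5, P = (-23.58, -21.17). Then |JP| = |P − J| = 24.78.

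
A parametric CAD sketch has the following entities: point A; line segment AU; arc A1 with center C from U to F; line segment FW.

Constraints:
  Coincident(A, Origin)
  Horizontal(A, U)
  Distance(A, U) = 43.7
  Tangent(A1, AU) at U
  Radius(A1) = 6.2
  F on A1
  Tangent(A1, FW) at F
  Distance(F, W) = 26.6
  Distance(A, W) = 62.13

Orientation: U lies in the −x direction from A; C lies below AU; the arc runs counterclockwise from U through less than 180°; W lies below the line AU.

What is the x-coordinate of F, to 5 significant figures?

-49.844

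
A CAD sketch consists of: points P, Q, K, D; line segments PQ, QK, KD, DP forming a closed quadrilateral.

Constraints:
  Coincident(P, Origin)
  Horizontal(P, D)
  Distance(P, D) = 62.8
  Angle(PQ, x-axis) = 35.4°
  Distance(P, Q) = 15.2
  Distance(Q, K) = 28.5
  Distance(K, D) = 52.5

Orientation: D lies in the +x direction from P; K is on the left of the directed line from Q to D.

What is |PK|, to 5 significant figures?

42.231

P is at the origin; P and D share the same y with |PD| = 62.8 and D in +x, so D = (62.8, 0). PQ runs at 35.4° with |PQ| = 15.2, so Q = (12.390, 8.8051). K is determined by |QK| = 28.5 and |KD| = 52.5 together: it lies at the intersection of circle(Q, 28.5) and circle(D, 52.5). With |QD| = 51.173, the foot of the radical line on QD is 6.5923 from Q and the perpendicular offset is √(28.5² − 6.5923²) = 27.727. Taking the left-of-QD solution: K = (23.655, 34.984).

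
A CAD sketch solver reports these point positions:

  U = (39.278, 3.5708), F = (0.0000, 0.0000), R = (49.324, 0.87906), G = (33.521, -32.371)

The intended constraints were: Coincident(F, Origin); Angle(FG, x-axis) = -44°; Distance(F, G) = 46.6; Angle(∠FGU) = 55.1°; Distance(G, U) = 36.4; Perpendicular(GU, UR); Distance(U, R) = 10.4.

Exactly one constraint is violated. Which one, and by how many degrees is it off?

Perpendicular(GU, UR) — off by 5.90°.

F = (0.00, 0.00) ✓; FG at -44.00° ✓; |FG| = 46.60 ✓; ∠FGU = 55.10° ✓; |GU| = 36.40 ✓; ∠(GU, UR) = 95.90° ✗; |UR| = 10.40 ✓.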